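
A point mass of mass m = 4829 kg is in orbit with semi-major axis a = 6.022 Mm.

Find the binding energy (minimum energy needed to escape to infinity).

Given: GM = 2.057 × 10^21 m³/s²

Convert to SI: a = 6.022 Mm = 6.022e+06 m.
Total orbital energy is E = −GMm/(2a); binding energy is E_bind = −E = GMm/(2a).
E_bind = 2.057e+21 · 4829 / (2 · 6.022e+06) J ≈ 8.247e+17 J = 824.7 PJ.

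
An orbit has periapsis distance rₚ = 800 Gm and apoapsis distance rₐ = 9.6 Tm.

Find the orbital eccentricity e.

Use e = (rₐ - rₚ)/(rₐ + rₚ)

Convert to SI: rₚ = 800 Gm = 8e+11 m; rₐ = 9.6 Tm = 9.6e+12 m.
e = (rₐ − rₚ) / (rₐ + rₚ).
e = (9.6e+12 − 8e+11) / (9.6e+12 + 8e+11) = 8.8e+12 / 1.04e+13 ≈ 0.8462.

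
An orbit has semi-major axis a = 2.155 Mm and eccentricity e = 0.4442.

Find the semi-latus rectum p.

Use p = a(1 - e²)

Convert to SI: a = 2.155 Mm = 2.155e+06 m.
p = a (1 − e²).
p = 2.155e+06 · (1 − (0.4442)²) = 2.155e+06 · 0.802686 ≈ 1.73e+06 m = 1.73 Mm.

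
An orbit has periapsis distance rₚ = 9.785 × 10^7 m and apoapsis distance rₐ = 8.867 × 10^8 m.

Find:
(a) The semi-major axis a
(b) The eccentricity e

(a) a = (rₚ + rₐ) / 2 = (9.785e+07 + 8.867e+08) / 2 ≈ 4.923e+08 m = 4.923 × 10^8 m.
(b) e = (rₐ − rₚ) / (rₐ + rₚ) = (8.867e+08 − 9.785e+07) / (8.867e+08 + 9.785e+07) ≈ 0.8012.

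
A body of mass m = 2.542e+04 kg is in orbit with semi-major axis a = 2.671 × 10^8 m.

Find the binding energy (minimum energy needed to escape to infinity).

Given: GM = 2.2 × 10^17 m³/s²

Total orbital energy is E = −GMm/(2a); binding energy is E_bind = −E = GMm/(2a).
E_bind = 2.2e+17 · 2.542e+04 / (2 · 2.671e+08) J ≈ 1.047e+13 J = 10.47 TJ.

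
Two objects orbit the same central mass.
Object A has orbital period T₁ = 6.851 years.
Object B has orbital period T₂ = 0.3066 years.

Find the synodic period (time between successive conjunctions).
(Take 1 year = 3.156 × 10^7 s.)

Convert to SI: T₁ = 6.851 years = 2.16218e+08 s; T₂ = 0.3066 years = 9.6763e+06 s.
T_syn = |T₁ · T₂ / (T₁ − T₂)|.
T_syn = |2.16218e+08 · 9.6763e+06 / (2.16218e+08 − 9.6763e+06)| s ≈ 1.013e+07 s = 0.321 years.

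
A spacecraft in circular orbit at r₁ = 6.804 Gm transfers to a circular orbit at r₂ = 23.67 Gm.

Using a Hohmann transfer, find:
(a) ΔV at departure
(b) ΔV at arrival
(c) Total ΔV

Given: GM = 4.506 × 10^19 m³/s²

Convert to SI: r₁ = 6.804 Gm = 6.804e+09 m; r₂ = 23.67 Gm = 2.367e+10 m.
Transfer semi-major axis: a_t = (r₁ + r₂)/2 = (6.804e+09 + 2.367e+10)/2 = 1.5237e+10 m.
Circular speeds: v₁ = √(GM/r₁) = 81379.2 m/s, v₂ = √(GM/r₂) = 43631.1 m/s.
Transfer speeds (vis-viva v² = GM(2/r − 1/a_t)): v₁ᵗ = 101429 m/s, v₂ᵗ = 29156.1 m/s.
(a) ΔV₁ = |v₁ᵗ − v₁| ≈ 2.005e+04 m/s = 20.05 km/s.
(b) ΔV₂ = |v₂ − v₂ᵗ| ≈ 1.448e+04 m/s = 14.48 km/s.
(c) ΔV_total = ΔV₁ + ΔV₂ ≈ 3.453e+04 m/s = 34.53 km/s.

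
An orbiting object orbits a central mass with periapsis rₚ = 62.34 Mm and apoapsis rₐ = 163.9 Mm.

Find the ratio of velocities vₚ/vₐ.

Convert to SI: rₚ = 62.34 Mm = 6.234e+07 m; rₐ = 163.9 Mm = 1.639e+08 m.
Conservation of angular momentum gives rₚvₚ = rₐvₐ, so vₚ/vₐ = rₐ/rₚ.
vₚ/vₐ = 1.639e+08 / 6.234e+07 ≈ 2.629.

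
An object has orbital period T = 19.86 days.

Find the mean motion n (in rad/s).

Convert to SI: T = 19.86 days = 1.7159e+06 s.
n = 2π / T.
n = 2π / 1.7159e+06 s ≈ 3.662e-06 rad/s.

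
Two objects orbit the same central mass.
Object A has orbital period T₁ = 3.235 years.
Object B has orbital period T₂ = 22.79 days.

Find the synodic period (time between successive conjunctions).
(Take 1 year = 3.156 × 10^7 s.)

Convert to SI: T₁ = 3.235 years = 1.02097e+08 s; T₂ = 22.79 days = 1.96906e+06 s.
T_syn = |T₁ · T₂ / (T₁ − T₂)|.
T_syn = |1.02097e+08 · 1.96906e+06 / (1.02097e+08 − 1.96906e+06)| s ≈ 2.008e+06 s = 23.24 days.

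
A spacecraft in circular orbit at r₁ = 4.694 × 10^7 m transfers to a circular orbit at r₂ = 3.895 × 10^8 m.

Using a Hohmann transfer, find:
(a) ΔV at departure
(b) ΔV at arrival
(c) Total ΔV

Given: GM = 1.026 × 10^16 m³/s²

Transfer semi-major axis: a_t = (r₁ + r₂)/2 = (4.694e+07 + 3.895e+08)/2 = 2.1822e+08 m.
Circular speeds: v₁ = √(GM/r₁) = 14784.3 m/s, v₂ = √(GM/r₂) = 5132.39 m/s.
Transfer speeds (vis-viva v² = GM(2/r − 1/a_t)): v₁ᵗ = 19751.9 m/s, v₂ᵗ = 2380.37 m/s.
(a) ΔV₁ = |v₁ᵗ − v₁| ≈ 4968 m/s = 4.968 km/s.
(b) ΔV₂ = |v₂ − v₂ᵗ| ≈ 2752 m/s = 2.752 km/s.
(c) ΔV_total = ΔV₁ + ΔV₂ ≈ 7720 m/s = 7.72 km/s.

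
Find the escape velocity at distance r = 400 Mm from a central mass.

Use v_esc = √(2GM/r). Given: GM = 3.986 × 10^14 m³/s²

Convert to SI: r = 400 Mm = 4e+08 m.
Escape velocity comes from setting total energy to zero: ½v² − GM/r = 0 ⇒ v_esc = √(2GM / r).
v_esc = √(2 · 3.986e+14 / 4e+08) m/s ≈ 1412 m/s = 1.412 km/s.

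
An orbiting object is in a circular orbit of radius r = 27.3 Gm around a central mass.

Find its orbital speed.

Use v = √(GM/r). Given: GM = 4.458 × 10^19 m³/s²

Convert to SI: r = 27.3 Gm = 2.73e+10 m.
For a circular orbit, gravity supplies the centripetal force, so v = √(GM / r).
v = √(4.458e+19 / 2.73e+10) m/s ≈ 4.041e+04 m/s = 40.41 km/s.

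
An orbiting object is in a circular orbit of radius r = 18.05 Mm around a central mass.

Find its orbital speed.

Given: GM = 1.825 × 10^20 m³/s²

Convert to SI: r = 18.05 Mm = 1.805e+07 m.
For a circular orbit, gravity supplies the centripetal force, so v = √(GM / r).
v = √(1.825e+20 / 1.805e+07) m/s ≈ 3.18e+06 m/s = 3180 km/s.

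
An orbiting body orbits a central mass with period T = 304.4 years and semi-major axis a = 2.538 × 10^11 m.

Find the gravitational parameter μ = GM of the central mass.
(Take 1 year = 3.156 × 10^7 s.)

Convert to SI: T = 304.4 years = 9.60686e+09 s.
GM = 4π² · a³ / T².
GM = 4π² · (2.538e+11)³ / (9.60686e+09)² m³/s² ≈ 6.993e+15 m³/s² = 6.993 × 10^15 m³/s².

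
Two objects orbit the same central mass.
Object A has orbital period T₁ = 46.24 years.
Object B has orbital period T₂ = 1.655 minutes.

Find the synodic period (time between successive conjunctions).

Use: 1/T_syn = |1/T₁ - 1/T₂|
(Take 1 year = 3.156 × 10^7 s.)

Convert to SI: T₁ = 46.24 years = 1.45933e+09 s; T₂ = 1.655 minutes = 99.3 s.
T_syn = |T₁ · T₂ / (T₁ − T₂)|.
T_syn = |1.45933e+09 · 99.3 / (1.45933e+09 − 99.3)| s ≈ 99.3 s = 1.655 minutes.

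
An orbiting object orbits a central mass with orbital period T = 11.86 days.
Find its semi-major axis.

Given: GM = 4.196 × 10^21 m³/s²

Convert to SI: T = 11.86 days = 1.0247e+06 s.
Invert Kepler's third law: a = (GM · T² / (4π²))^(1/3).
Substituting T = 1.0247e+06 s and GM = 4.196e+21 m³/s²:
a = (4.196e+21 · (1.0247e+06)² / (4π²))^(1/3) m
a ≈ 4.815e+10 m = 48.15 Gm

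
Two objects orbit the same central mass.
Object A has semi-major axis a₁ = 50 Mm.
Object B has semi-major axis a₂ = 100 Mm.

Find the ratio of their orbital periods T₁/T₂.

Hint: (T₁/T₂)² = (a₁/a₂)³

Convert to SI: a₁ = 50 Mm = 5e+07 m; a₂ = 100 Mm = 1e+08 m.
From Kepler's third law, (T₁/T₂)² = (a₁/a₂)³, so T₁/T₂ = (a₁/a₂)^(3/2).
a₁/a₂ = 5e+07 / 1e+08 = 0.5.
T₁/T₂ = (0.5)^(3/2) ≈ 0.3536.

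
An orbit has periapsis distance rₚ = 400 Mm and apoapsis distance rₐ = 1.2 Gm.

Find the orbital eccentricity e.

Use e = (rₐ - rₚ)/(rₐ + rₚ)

Convert to SI: rₚ = 400 Mm = 4e+08 m; rₐ = 1.2 Gm = 1.2e+09 m.
e = (rₐ − rₚ) / (rₐ + rₚ).
e = (1.2e+09 − 4e+08) / (1.2e+09 + 4e+08) = 8e+08 / 1.6e+09 ≈ 0.5.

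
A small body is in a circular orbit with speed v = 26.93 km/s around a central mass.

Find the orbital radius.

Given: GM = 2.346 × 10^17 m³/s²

Convert to SI: v = 26.93 km/s = 26930 m/s.
For a circular orbit, v² = GM / r, so r = GM / v².
r = 2.346e+17 / (26930)² m ≈ 3.235e+08 m = 323.5 Mm.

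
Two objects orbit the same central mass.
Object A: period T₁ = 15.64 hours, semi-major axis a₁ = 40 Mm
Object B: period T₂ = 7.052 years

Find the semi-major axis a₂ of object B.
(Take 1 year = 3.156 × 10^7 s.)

Convert to SI: T₁ = 15.64 hours = 56304 s; a₁ = 40 Mm = 4e+07 m; T₂ = 7.052 years = 2.22561e+08 s.
Kepler's third law: (T₁/T₂)² = (a₁/a₂)³ ⇒ a₂ = a₁ · (T₂/T₁)^(2/3).
T₂/T₁ = 2.22561e+08 / 56304 = 3952.85.
a₂ = 4e+07 · (3952.85)^(2/3) m ≈ 1e+10 m = 10 Gm.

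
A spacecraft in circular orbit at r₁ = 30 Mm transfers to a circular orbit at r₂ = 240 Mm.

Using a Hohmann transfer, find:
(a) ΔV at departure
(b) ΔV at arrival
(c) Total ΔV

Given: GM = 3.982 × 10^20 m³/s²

Convert to SI: r₁ = 30 Mm = 3e+07 m; r₂ = 240 Mm = 2.4e+08 m.
Transfer semi-major axis: a_t = (r₁ + r₂)/2 = (3e+07 + 2.4e+08)/2 = 1.35e+08 m.
Circular speeds: v₁ = √(GM/r₁) = 3.64326e+06 m/s, v₂ = √(GM/r₂) = 1.28809e+06 m/s.
Transfer speeds (vis-viva v² = GM(2/r − 1/a_t)): v₁ᵗ = 4.85768e+06 m/s, v₂ᵗ = 607210 m/s.
(a) ΔV₁ = |v₁ᵗ − v₁| ≈ 1.214e+06 m/s = 1214 km/s.
(b) ΔV₂ = |v₂ − v₂ᵗ| ≈ 6.809e+05 m/s = 680.9 km/s.
(c) ΔV_total = ΔV₁ + ΔV₂ ≈ 1.895e+06 m/s = 1895 km/s.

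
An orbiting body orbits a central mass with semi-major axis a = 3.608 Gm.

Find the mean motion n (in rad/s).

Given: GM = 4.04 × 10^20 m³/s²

Convert to SI: a = 3.608 Gm = 3.608e+09 m.
n = √(GM / a³).
n = √(4.04e+20 / (3.608e+09)³) rad/s ≈ 9.275e-05 rad/s.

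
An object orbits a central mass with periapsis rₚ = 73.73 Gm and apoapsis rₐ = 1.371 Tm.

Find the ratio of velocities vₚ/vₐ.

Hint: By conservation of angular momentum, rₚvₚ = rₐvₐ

Convert to SI: rₚ = 73.73 Gm = 7.373e+10 m; rₐ = 1.371 Tm = 1.371e+12 m.
Conservation of angular momentum gives rₚvₚ = rₐvₐ, so vₚ/vₐ = rₐ/rₚ.
vₚ/vₐ = 1.371e+12 / 7.373e+10 ≈ 18.59.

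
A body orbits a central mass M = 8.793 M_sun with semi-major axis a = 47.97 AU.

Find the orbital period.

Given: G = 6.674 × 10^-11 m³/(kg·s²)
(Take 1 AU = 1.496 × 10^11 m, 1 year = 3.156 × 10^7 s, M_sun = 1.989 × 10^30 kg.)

Convert to SI: a = 47.97 AU = 7.17631e+12 m; M = 8.793 M_sun = 1.74893e+31 kg.
GM = G · M = 6.674e-11 · 1.74893e+31 = 1.16723e+21 m³/s².
Kepler's third law: T = 2π √(a³ / GM).
Substituting a = 7.17631e+12 m and GM = 1.16723e+21 m³/s²:
T = 2π √((7.17631e+12)³ / 1.16723e+21) s
T ≈ 3.536e+09 s = 112 years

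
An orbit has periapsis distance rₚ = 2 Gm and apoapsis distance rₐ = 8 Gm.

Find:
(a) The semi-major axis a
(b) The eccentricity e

Convert to SI: rₚ = 2 Gm = 2e+09 m; rₐ = 8 Gm = 8e+09 m.
(a) a = (rₚ + rₐ) / 2 = (2e+09 + 8e+09) / 2 ≈ 5e+09 m = 5 Gm.
(b) e = (rₐ − rₚ) / (rₐ + rₚ) = (8e+09 − 2e+09) / (8e+09 + 2e+09) ≈ 0.6.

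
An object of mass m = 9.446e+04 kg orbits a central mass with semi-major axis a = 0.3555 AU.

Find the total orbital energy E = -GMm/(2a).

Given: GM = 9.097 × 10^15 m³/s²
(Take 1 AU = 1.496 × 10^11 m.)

Convert to SI: a = 0.3555 AU = 5.31828e+10 m.
E = −GMm / (2a).
E = −9.097e+15 · 9.446e+04 / (2 · 5.31828e+10) J ≈ -8.079e+09 J = -8.079 GJ.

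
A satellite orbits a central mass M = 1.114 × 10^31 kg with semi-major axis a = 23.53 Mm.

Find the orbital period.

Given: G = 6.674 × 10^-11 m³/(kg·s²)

Convert to SI: a = 23.53 Mm = 2.353e+07 m.
GM = G · M = 6.674e-11 · 1.114e+31 = 7.43484e+20 m³/s².
Kepler's third law: T = 2π √(a³ / GM).
Substituting a = 2.353e+07 m and GM = 7.43484e+20 m³/s²:
T = 2π √((2.353e+07)³ / 7.43484e+20) s
T ≈ 26.3 s = 26.3 seconds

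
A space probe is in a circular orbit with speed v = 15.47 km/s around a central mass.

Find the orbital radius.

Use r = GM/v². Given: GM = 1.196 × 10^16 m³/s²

Convert to SI: v = 15.47 km/s = 15470 m/s.
For a circular orbit, v² = GM / r, so r = GM / v².
r = 1.196e+16 / (15470)² m ≈ 4.997e+07 m = 49.97 Mm.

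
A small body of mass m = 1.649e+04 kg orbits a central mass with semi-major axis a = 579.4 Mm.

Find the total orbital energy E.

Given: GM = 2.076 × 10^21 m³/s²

Convert to SI: a = 579.4 Mm = 5.794e+08 m.
E = −GMm / (2a).
E = −2.076e+21 · 1.649e+04 / (2 · 5.794e+08) J ≈ -2.954e+16 J = -29.54 PJ.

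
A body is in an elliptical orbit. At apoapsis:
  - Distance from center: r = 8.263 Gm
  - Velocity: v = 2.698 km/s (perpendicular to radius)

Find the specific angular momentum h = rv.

Convert to SI: r = 8.263 Gm = 8.263e+09 m; v = 2.698 km/s = 2698 m/s.
With v perpendicular to r, h = r · v.
h = 8.263e+09 · 2698 m²/s ≈ 2.229e+13 m²/s.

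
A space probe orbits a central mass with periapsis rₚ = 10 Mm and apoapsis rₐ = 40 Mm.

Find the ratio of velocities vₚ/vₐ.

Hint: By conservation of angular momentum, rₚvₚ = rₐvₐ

Convert to SI: rₚ = 10 Mm = 1e+07 m; rₐ = 40 Mm = 4e+07 m.
Conservation of angular momentum gives rₚvₚ = rₐvₐ, so vₚ/vₐ = rₐ/rₚ.
vₚ/vₐ = 4e+07 / 1e+07 ≈ 4.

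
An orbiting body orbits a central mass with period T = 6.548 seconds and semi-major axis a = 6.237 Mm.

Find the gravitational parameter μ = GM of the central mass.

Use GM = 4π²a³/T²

Convert to SI: a = 6.237 Mm = 6.237e+06 m.
GM = 4π² · a³ / T².
GM = 4π² · (6.237e+06)³ / (6.548)² m³/s² ≈ 2.234e+20 m³/s² = 2.234 × 10^20 m³/s².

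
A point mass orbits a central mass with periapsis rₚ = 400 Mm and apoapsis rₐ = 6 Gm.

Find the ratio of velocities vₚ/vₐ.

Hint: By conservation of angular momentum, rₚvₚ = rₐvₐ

Convert to SI: rₚ = 400 Mm = 4e+08 m; rₐ = 6 Gm = 6e+09 m.
Conservation of angular momentum gives rₚvₚ = rₐvₐ, so vₚ/vₐ = rₐ/rₚ.
vₚ/vₐ = 6e+09 / 4e+08 ≈ 15.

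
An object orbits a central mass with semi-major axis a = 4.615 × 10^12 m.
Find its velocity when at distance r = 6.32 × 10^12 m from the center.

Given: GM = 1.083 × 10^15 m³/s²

Vis-viva: v = √(GM · (2/r − 1/a)).
2/r − 1/a = 2/6.32e+12 − 1/4.615e+12 = 9.9771e-14 m⁻¹.
v = √(1.083e+15 · 9.9771e-14) m/s ≈ 10.39 m/s = 10.39 m/s.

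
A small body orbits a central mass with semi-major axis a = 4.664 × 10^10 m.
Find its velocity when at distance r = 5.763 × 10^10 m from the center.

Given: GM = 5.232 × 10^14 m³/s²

Vis-viva: v = √(GM · (2/r − 1/a)).
2/r − 1/a = 2/5.763e+10 − 1/4.664e+10 = 1.32633e-11 m⁻¹.
v = √(5.232e+14 · 1.32633e-11) m/s ≈ 83.3 m/s = 83.3 m/s.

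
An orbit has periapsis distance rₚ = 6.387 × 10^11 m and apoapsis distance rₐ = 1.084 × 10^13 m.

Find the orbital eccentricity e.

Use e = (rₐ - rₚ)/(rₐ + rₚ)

e = (rₐ − rₚ) / (rₐ + rₚ).
e = (1.084e+13 − 6.387e+11) / (1.084e+13 + 6.387e+11) = 1.02013e+13 / 1.14787e+13 ≈ 0.8887.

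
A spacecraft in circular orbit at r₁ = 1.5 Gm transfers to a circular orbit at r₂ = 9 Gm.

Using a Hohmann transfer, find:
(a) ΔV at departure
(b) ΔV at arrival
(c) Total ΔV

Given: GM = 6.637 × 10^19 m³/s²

Convert to SI: r₁ = 1.5 Gm = 1.5e+09 m; r₂ = 9 Gm = 9e+09 m.
Transfer semi-major axis: a_t = (r₁ + r₂)/2 = (1.5e+09 + 9e+09)/2 = 5.25e+09 m.
Circular speeds: v₁ = √(GM/r₁) = 210349 m/s, v₂ = √(GM/r₂) = 85874.6 m/s.
Transfer speeds (vis-viva v² = GM(2/r − 1/a_t)): v₁ᵗ = 275411 m/s, v₂ᵗ = 45901.9 m/s.
(a) ΔV₁ = |v₁ᵗ − v₁| ≈ 6.506e+04 m/s = 65.06 km/s.
(b) ΔV₂ = |v₂ − v₂ᵗ| ≈ 3.997e+04 m/s = 39.97 km/s.
(c) ΔV_total = ΔV₁ + ΔV₂ ≈ 1.05e+05 m/s = 105 km/s.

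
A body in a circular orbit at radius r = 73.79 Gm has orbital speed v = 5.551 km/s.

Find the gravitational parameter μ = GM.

Convert to SI: r = 73.79 Gm = 7.379e+10 m; v = 5.551 km/s = 5551 m/s.
For a circular orbit v² = GM/r, so GM = v² · r.
GM = (5551)² · 7.379e+10 m³/s² ≈ 2.274e+18 m³/s² = 2.274 × 10^18 m³/s².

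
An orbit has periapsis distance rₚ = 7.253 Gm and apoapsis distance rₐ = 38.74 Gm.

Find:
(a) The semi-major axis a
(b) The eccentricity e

Convert to SI: rₚ = 7.253 Gm = 7.253e+09 m; rₐ = 38.74 Gm = 3.874e+10 m.
(a) a = (rₚ + rₐ) / 2 = (7.253e+09 + 3.874e+10) / 2 ≈ 2.3e+10 m = 23 Gm.
(b) e = (rₐ − rₚ) / (rₐ + rₚ) = (3.874e+10 − 7.253e+09) / (3.874e+10 + 7.253e+09) ≈ 0.6846.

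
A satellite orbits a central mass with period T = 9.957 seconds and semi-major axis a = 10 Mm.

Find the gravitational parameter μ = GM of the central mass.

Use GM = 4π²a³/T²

Convert to SI: a = 10 Mm = 1e+07 m.
GM = 4π² · a³ / T².
GM = 4π² · (1e+07)³ / (9.957)² m³/s² ≈ 3.982e+20 m³/s² = 3.982 × 10^20 m³/s².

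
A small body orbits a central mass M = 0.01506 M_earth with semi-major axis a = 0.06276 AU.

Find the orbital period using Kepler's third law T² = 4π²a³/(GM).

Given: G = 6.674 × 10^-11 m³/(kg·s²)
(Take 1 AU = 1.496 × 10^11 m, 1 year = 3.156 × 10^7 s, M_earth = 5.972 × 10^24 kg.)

Convert to SI: a = 0.06276 AU = 9.3889e+09 m; M = 0.01506 M_earth = 8.99383e+22 kg.
GM = G · M = 6.674e-11 · 8.99383e+22 = 6.00248e+12 m³/s².
Kepler's third law: T = 2π √(a³ / GM).
Substituting a = 9.3889e+09 m and GM = 6.00248e+12 m³/s²:
T = 2π √((9.3889e+09)³ / 6.00248e+12) s
T ≈ 2.333e+09 s = 73.93 years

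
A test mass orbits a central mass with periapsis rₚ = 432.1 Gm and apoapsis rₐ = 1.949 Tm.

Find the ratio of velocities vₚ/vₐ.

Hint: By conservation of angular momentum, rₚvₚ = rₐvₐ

Convert to SI: rₚ = 432.1 Gm = 4.321e+11 m; rₐ = 1.949 Tm = 1.949e+12 m.
Conservation of angular momentum gives rₚvₚ = rₐvₐ, so vₚ/vₐ = rₐ/rₚ.
vₚ/vₐ = 1.949e+12 / 4.321e+11 ≈ 4.511.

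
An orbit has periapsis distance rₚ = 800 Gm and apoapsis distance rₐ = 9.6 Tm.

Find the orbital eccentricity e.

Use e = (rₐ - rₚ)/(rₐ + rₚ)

Convert to SI: rₚ = 800 Gm = 8e+11 m; rₐ = 9.6 Tm = 9.6e+12 m.
e = (rₐ − rₚ) / (rₐ + rₚ).
e = (9.6e+12 − 8e+11) / (9.6e+12 + 8e+11) = 8.8e+12 / 1.04e+13 ≈ 0.8462.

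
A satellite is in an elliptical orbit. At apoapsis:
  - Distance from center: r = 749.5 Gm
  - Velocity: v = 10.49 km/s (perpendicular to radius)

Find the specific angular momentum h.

Convert to SI: r = 749.5 Gm = 7.495e+11 m; v = 10.49 km/s = 10490 m/s.
With v perpendicular to r, h = r · v.
h = 7.495e+11 · 10490 m²/s ≈ 7.862e+15 m²/s.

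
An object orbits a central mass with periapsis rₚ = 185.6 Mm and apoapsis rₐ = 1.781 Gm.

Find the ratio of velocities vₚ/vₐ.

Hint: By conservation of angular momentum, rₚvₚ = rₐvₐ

Convert to SI: rₚ = 185.6 Mm = 1.856e+08 m; rₐ = 1.781 Gm = 1.781e+09 m.
Conservation of angular momentum gives rₚvₚ = rₐvₐ, so vₚ/vₐ = rₐ/rₚ.
vₚ/vₐ = 1.781e+09 / 1.856e+08 ≈ 9.596.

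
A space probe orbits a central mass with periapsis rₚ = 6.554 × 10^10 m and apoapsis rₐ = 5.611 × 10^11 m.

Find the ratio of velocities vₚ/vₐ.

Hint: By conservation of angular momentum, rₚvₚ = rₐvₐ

Conservation of angular momentum gives rₚvₚ = rₐvₐ, so vₚ/vₐ = rₐ/rₚ.
vₚ/vₐ = 5.611e+11 / 6.554e+10 ≈ 8.561.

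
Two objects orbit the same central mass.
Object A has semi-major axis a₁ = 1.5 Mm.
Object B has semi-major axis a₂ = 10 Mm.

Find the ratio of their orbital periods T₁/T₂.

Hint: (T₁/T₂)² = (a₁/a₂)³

Convert to SI: a₁ = 1.5 Mm = 1.5e+06 m; a₂ = 10 Mm = 1e+07 m.
From Kepler's third law, (T₁/T₂)² = (a₁/a₂)³, so T₁/T₂ = (a₁/a₂)^(3/2).
a₁/a₂ = 1.5e+06 / 1e+07 = 0.15.
T₁/T₂ = (0.15)^(3/2) ≈ 0.05809.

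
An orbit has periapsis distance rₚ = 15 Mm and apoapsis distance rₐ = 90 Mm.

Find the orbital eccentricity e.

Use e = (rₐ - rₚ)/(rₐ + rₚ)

Convert to SI: rₚ = 15 Mm = 1.5e+07 m; rₐ = 90 Mm = 9e+07 m.
e = (rₐ − rₚ) / (rₐ + rₚ).
e = (9e+07 − 1.5e+07) / (9e+07 + 1.5e+07) = 7.5e+07 / 1.05e+08 ≈ 0.7143.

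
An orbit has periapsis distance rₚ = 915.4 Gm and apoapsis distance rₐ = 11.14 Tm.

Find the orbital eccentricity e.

Convert to SI: rₚ = 915.4 Gm = 9.154e+11 m; rₐ = 11.14 Tm = 1.114e+13 m.
e = (rₐ − rₚ) / (rₐ + rₚ).
e = (1.114e+13 − 9.154e+11) / (1.114e+13 + 9.154e+11) = 1.02246e+13 / 1.20554e+13 ≈ 0.8481.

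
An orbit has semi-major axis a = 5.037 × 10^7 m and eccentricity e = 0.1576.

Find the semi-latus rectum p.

p = a (1 − e²).
p = 5.037e+07 · (1 − (0.1576)²) = 5.037e+07 · 0.975162 ≈ 4.912e+07 m = 4.912 × 10^7 m.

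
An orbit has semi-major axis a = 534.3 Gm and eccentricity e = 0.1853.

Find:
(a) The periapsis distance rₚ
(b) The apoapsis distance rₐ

Convert to SI: a = 534.3 Gm = 5.343e+11 m.
(a) rₚ = a(1 − e) = 5.343e+11 · (1 − 0.1853) = 5.343e+11 · 0.8147 ≈ 4.353e+11 m = 435.3 Gm.
(b) rₐ = a(1 + e) = 5.343e+11 · (1 + 0.1853) = 5.343e+11 · 1.1853 ≈ 6.333e+11 m = 633.3 Gm.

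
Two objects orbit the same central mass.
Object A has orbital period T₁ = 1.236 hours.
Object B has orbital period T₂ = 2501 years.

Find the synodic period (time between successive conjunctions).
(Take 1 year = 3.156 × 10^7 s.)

Convert to SI: T₁ = 1.236 hours = 4449.6 s; T₂ = 2501 years = 7.89316e+10 s.
T_syn = |T₁ · T₂ / (T₁ − T₂)|.
T_syn = |4449.6 · 7.89316e+10 / (4449.6 − 7.89316e+10)| s ≈ 4450 s = 1.236 hours.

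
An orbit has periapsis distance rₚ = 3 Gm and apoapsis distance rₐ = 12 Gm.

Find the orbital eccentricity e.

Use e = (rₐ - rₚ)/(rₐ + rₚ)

Convert to SI: rₚ = 3 Gm = 3e+09 m; rₐ = 12 Gm = 1.2e+10 m.
e = (rₐ − rₚ) / (rₐ + rₚ).
e = (1.2e+10 − 3e+09) / (1.2e+10 + 3e+09) = 9e+09 / 1.5e+10 ≈ 0.6.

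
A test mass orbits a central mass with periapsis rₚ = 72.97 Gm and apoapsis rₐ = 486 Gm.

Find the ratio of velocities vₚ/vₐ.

Convert to SI: rₚ = 72.97 Gm = 7.297e+10 m; rₐ = 486 Gm = 4.86e+11 m.
Conservation of angular momentum gives rₚvₚ = rₐvₐ, so vₚ/vₐ = rₐ/rₚ.
vₚ/vₐ = 4.86e+11 / 7.297e+10 ≈ 6.66.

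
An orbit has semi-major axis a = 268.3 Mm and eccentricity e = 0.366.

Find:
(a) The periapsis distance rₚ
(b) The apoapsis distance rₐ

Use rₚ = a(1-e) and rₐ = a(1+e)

Convert to SI: a = 268.3 Mm = 2.683e+08 m.
(a) rₚ = a(1 − e) = 2.683e+08 · (1 − 0.366) = 2.683e+08 · 0.634 ≈ 1.701e+08 m = 170.1 Mm.
(b) rₐ = a(1 + e) = 2.683e+08 · (1 + 0.366) = 2.683e+08 · 1.366 ≈ 3.665e+08 m = 366.5 Mm.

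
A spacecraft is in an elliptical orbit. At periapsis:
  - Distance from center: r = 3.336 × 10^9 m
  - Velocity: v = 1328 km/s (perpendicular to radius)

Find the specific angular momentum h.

Convert to SI: v = 1328 km/s = 1.328e+06 m/s.
With v perpendicular to r, h = r · v.
h = 3.336e+09 · 1.328e+06 m²/s ≈ 4.43e+15 m²/s.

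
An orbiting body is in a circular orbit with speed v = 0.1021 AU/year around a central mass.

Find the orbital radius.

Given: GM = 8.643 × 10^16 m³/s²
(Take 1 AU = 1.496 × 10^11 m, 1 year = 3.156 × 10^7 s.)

Convert to SI: v = 0.1021 AU/year = 483.972 m/s.
For a circular orbit, v² = GM / r, so r = GM / v².
r = 8.643e+16 / (483.972)² m ≈ 3.69e+11 m = 2.467 AU.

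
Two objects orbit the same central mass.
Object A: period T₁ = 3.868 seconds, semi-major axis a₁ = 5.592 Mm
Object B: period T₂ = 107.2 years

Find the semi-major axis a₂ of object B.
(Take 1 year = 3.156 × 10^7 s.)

Convert to SI: a₁ = 5.592 Mm = 5.592e+06 m; T₂ = 107.2 years = 3.38323e+09 s.
Kepler's third law: (T₁/T₂)² = (a₁/a₂)³ ⇒ a₂ = a₁ · (T₂/T₁)^(2/3).
T₂/T₁ = 3.38323e+09 / 3.868 = 8.74672e+08.
a₂ = 5.592e+06 · (8.74672e+08)^(2/3) m ≈ 5.114e+12 m = 5.114 Tm.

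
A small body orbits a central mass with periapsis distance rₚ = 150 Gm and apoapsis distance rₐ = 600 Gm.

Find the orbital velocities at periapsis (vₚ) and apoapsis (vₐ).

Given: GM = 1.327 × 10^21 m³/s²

Convert to SI: rₚ = 150 Gm = 1.5e+11 m; rₐ = 600 Gm = 6e+11 m.
Use the vis-viva equation v² = GM(2/r − 1/a) with a = (rₚ + rₐ)/2 = (1.5e+11 + 6e+11)/2 = 3.75e+11 m.
vₚ = √(GM · (2/rₚ − 1/a)) = √(1.327e+21 · (2/1.5e+11 − 1/3.75e+11)) m/s ≈ 1.19e+05 m/s = 119 km/s.
vₐ = √(GM · (2/rₐ − 1/a)) = √(1.327e+21 · (2/6e+11 − 1/3.75e+11)) m/s ≈ 2.974e+04 m/s = 29.74 km/s.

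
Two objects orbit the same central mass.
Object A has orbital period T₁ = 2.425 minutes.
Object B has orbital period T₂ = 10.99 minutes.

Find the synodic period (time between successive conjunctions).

Convert to SI: T₁ = 2.425 minutes = 145.5 s; T₂ = 10.99 minutes = 659.4 s.
T_syn = |T₁ · T₂ / (T₁ − T₂)|.
T_syn = |145.5 · 659.4 / (145.5 − 659.4)| s ≈ 186.7 s = 3.112 minutes.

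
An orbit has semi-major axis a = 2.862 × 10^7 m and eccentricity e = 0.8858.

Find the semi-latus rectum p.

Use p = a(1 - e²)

p = a (1 − e²).
p = 2.862e+07 · (1 − (0.8858)²) = 2.862e+07 · 0.215358 ≈ 6.164e+06 m = 6.164 × 10^6 m.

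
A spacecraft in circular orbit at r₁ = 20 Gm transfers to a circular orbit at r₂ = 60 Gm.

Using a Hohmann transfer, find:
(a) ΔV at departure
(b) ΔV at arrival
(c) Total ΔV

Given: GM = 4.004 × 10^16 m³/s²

Convert to SI: r₁ = 20 Gm = 2e+10 m; r₂ = 60 Gm = 6e+10 m.
Transfer semi-major axis: a_t = (r₁ + r₂)/2 = (2e+10 + 6e+10)/2 = 4e+10 m.
Circular speeds: v₁ = √(GM/r₁) = 1414.92 m/s, v₂ = √(GM/r₂) = 816.905 m/s.
Transfer speeds (vis-viva v² = GM(2/r − 1/a_t)): v₁ᵗ = 1732.92 m/s, v₂ᵗ = 577.639 m/s.
(a) ΔV₁ = |v₁ᵗ − v₁| ≈ 318 m/s = 318 m/s.
(b) ΔV₂ = |v₂ − v₂ᵗ| ≈ 239.3 m/s = 239.3 m/s.
(c) ΔV_total = ΔV₁ + ΔV₂ ≈ 557.3 m/s = 557.3 m/s.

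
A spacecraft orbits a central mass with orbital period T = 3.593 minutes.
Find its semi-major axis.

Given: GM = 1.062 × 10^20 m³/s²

Convert to SI: T = 3.593 minutes = 215.58 s.
Invert Kepler's third law: a = (GM · T² / (4π²))^(1/3).
Substituting T = 215.58 s and GM = 1.062e+20 m³/s²:
a = (1.062e+20 · (215.58)² / (4π²))^(1/3) m
a ≈ 5e+07 m = 50 Mm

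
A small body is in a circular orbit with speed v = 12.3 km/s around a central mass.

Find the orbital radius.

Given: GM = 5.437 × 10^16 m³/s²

Convert to SI: v = 12.3 km/s = 12300 m/s.
For a circular orbit, v² = GM / r, so r = GM / v².
r = 5.437e+16 / (12300)² m ≈ 3.594e+08 m = 359.4 Mm.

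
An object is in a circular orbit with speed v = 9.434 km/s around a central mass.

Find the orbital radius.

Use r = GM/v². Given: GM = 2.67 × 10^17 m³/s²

Convert to SI: v = 9.434 km/s = 9434 m/s.
For a circular orbit, v² = GM / r, so r = GM / v².
r = 2.67e+17 / (9434)² m ≈ 3e+09 m = 3 Gm.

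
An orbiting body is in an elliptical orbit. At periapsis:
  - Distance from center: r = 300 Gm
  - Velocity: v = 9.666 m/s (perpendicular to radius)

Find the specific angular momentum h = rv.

Convert to SI: r = 300 Gm = 3e+11 m.
With v perpendicular to r, h = r · v.
h = 3e+11 · 9.666 m²/s ≈ 2.9e+12 m²/s.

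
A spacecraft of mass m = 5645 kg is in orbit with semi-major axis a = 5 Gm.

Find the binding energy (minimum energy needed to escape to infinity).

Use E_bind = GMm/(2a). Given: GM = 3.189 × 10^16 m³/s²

Convert to SI: a = 5 Gm = 5e+09 m.
Total orbital energy is E = −GMm/(2a); binding energy is E_bind = −E = GMm/(2a).
E_bind = 3.189e+16 · 5645 / (2 · 5e+09) J ≈ 1.8e+10 J = 18 GJ.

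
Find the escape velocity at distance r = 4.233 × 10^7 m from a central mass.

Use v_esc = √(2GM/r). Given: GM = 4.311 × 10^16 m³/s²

Escape velocity comes from setting total energy to zero: ½v² − GM/r = 0 ⇒ v_esc = √(2GM / r).
v_esc = √(2 · 4.311e+16 / 4.233e+07) m/s ≈ 4.513e+04 m/s = 45.13 km/s.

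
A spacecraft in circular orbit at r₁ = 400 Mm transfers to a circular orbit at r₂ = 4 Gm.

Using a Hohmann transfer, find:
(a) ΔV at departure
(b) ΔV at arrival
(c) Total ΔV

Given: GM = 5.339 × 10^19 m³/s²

Convert to SI: r₁ = 400 Mm = 4e+08 m; r₂ = 4 Gm = 4e+09 m.
Transfer semi-major axis: a_t = (r₁ + r₂)/2 = (4e+08 + 4e+09)/2 = 2.2e+09 m.
Circular speeds: v₁ = √(GM/r₁) = 365342 m/s, v₂ = √(GM/r₂) = 115531 m/s.
Transfer speeds (vis-viva v² = GM(2/r − 1/a_t)): v₁ᵗ = 492627 m/s, v₂ᵗ = 49262.7 m/s.
(a) ΔV₁ = |v₁ᵗ − v₁| ≈ 1.273e+05 m/s = 127.3 km/s.
(b) ΔV₂ = |v₂ − v₂ᵗ| ≈ 6.627e+04 m/s = 66.27 km/s.
(c) ΔV_total = ΔV₁ + ΔV₂ ≈ 1.936e+05 m/s = 193.6 km/s.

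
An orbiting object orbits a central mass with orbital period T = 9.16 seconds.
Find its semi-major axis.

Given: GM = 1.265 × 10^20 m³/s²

Invert Kepler's third law: a = (GM · T² / (4π²))^(1/3).
Substituting T = 9.16 s and GM = 1.265e+20 m³/s²:
a = (1.265e+20 · (9.16)² / (4π²))^(1/3) m
a ≈ 6.454e+06 m = 6.454 Mm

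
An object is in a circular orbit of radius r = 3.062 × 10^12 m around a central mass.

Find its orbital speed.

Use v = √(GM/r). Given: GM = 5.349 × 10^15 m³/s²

For a circular orbit, gravity supplies the centripetal force, so v = √(GM / r).
v = √(5.349e+15 / 3.062e+12) m/s ≈ 41.8 m/s = 41.8 m/s.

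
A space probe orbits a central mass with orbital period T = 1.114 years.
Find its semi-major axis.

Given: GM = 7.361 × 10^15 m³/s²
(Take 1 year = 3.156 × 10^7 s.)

Convert to SI: T = 1.114 years = 3.51578e+07 s.
Invert Kepler's third law: a = (GM · T² / (4π²))^(1/3).
Substituting T = 3.51578e+07 s and GM = 7.361e+15 m³/s²:
a = (7.361e+15 · (3.51578e+07)² / (4π²))^(1/3) m
a ≈ 6.131e+09 m = 6.131 Gm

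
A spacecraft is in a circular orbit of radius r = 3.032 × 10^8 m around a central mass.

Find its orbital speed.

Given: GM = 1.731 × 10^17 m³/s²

For a circular orbit, gravity supplies the centripetal force, so v = √(GM / r).
v = √(1.731e+17 / 3.032e+08) m/s ≈ 2.389e+04 m/s = 23.89 km/s.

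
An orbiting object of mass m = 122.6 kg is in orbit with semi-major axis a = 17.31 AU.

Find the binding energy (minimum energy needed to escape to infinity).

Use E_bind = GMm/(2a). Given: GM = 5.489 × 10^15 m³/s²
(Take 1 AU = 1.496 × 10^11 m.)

Convert to SI: a = 17.31 AU = 2.58958e+12 m.
Total orbital energy is E = −GMm/(2a); binding energy is E_bind = −E = GMm/(2a).
E_bind = 5.489e+15 · 122.6 / (2 · 2.58958e+12) J ≈ 1.299e+05 J = 129.9 kJ.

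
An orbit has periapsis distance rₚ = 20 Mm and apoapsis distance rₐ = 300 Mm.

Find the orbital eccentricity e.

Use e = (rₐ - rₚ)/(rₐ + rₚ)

Convert to SI: rₚ = 20 Mm = 2e+07 m; rₐ = 300 Mm = 3e+08 m.
e = (rₐ − rₚ) / (rₐ + rₚ).
e = (3e+08 − 2e+07) / (3e+08 + 2e+07) = 2.8e+08 / 3.2e+08 ≈ 0.875.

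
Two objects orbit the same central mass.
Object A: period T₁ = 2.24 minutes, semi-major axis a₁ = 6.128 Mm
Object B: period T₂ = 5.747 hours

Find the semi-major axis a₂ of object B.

Convert to SI: T₁ = 2.24 minutes = 134.4 s; a₁ = 6.128 Mm = 6.128e+06 m; T₂ = 5.747 hours = 20689.2 s.
Kepler's third law: (T₁/T₂)² = (a₁/a₂)³ ⇒ a₂ = a₁ · (T₂/T₁)^(2/3).
T₂/T₁ = 20689.2 / 134.4 = 153.938.
a₂ = 6.128e+06 · (153.938)^(2/3) m ≈ 1.76e+08 m = 176 Mm.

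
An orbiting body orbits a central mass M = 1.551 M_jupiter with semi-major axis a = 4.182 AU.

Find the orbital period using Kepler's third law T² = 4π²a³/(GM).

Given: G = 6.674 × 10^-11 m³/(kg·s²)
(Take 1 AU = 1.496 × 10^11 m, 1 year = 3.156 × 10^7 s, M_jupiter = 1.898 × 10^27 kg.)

Convert to SI: a = 4.182 AU = 6.25627e+11 m; M = 1.551 M_jupiter = 2.9438e+27 kg.
GM = G · M = 6.674e-11 · 2.9438e+27 = 1.96469e+17 m³/s².
Kepler's third law: T = 2π √(a³ / GM).
Substituting a = 6.25627e+11 m and GM = 1.96469e+17 m³/s²:
T = 2π √((6.25627e+11)³ / 1.96469e+17) s
T ≈ 7.015e+09 s = 222.3 years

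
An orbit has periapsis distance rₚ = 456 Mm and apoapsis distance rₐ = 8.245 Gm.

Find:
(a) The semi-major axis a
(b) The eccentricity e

Convert to SI: rₚ = 456 Mm = 4.56e+08 m; rₐ = 8.245 Gm = 8.245e+09 m.
(a) a = (rₚ + rₐ) / 2 = (4.56e+08 + 8.245e+09) / 2 ≈ 4.35e+09 m = 4.351 Gm.
(b) e = (rₐ − rₚ) / (rₐ + rₚ) = (8.245e+09 − 4.56e+08) / (8.245e+09 + 4.56e+08) ≈ 0.8952.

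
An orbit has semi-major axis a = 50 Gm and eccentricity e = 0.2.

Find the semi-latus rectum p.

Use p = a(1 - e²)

Convert to SI: a = 50 Gm = 5e+10 m.
p = a (1 − e²).
p = 5e+10 · (1 − (0.2)²) = 5e+10 · 0.96 ≈ 4.8e+10 m = 48 Gm.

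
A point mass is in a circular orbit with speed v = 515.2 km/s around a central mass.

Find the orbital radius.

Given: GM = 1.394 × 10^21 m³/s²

Convert to SI: v = 515.2 km/s = 515200 m/s.
For a circular orbit, v² = GM / r, so r = GM / v².
r = 1.394e+21 / (515200)² m ≈ 5.252e+09 m = 5.252 × 10^9 m.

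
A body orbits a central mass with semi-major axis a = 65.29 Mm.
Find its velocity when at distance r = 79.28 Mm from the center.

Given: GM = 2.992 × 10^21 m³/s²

Convert to SI: a = 65.29 Mm = 6.529e+07 m; r = 79.28 Mm = 7.928e+07 m.
Vis-viva: v = √(GM · (2/r − 1/a)).
2/r − 1/a = 2/7.928e+07 − 1/6.529e+07 = 9.91076e-09 m⁻¹.
v = √(2.992e+21 · 9.91076e-09) m/s ≈ 5.445e+06 m/s = 5445 km/s.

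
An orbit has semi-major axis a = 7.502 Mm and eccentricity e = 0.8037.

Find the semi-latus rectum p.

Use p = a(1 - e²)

Convert to SI: a = 7.502 Mm = 7.502e+06 m.
p = a (1 − e²).
p = 7.502e+06 · (1 − (0.8037)²) = 7.502e+06 · 0.354066 ≈ 2.656e+06 m = 2.656 Mm.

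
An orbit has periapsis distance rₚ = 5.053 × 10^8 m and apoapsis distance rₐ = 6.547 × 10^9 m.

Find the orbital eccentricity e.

e = (rₐ − rₚ) / (rₐ + rₚ).
e = (6.547e+09 − 5.053e+08) / (6.547e+09 + 5.053e+08) = 6.0417e+09 / 7.0523e+09 ≈ 0.8567.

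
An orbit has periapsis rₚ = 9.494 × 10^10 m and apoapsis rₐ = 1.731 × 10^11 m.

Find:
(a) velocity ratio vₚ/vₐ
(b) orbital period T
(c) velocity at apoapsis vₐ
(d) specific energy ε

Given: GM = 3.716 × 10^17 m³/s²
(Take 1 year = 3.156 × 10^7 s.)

(a) Conservation of angular momentum (rₚvₚ = rₐvₐ) gives vₚ/vₐ = rₐ/rₚ = 1.731e+11/9.494e+10 ≈ 1.823
(b) With a = (rₚ + rₐ)/2 = 1.3402e+11 m, T = 2π √(a³/GM) = 2π √((1.3402e+11)³/3.716e+17) s ≈ 5.057e+08 s
(c) With a = (rₚ + rₐ)/2 = 1.3402e+11 m, vₐ = √(GM (2/rₐ − 1/a)) = √(3.716e+17 · (2/1.731e+11 − 1/1.3402e+11)) m/s ≈ 1233 m/s
(d) With a = (rₚ + rₐ)/2 = 1.3402e+11 m, ε = −GM/(2a) = −3.716e+17/(2 · 1.3402e+11) J/kg ≈ -1.386e+06 J/kg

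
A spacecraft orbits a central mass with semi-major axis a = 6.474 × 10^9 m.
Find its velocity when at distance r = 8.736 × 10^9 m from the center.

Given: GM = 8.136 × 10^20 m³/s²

Vis-viva: v = √(GM · (2/r − 1/a)).
2/r − 1/a = 2/8.736e+09 − 1/6.474e+09 = 7.44737e-11 m⁻¹.
v = √(8.136e+20 · 7.44737e-11) m/s ≈ 2.462e+05 m/s = 246.2 km/s.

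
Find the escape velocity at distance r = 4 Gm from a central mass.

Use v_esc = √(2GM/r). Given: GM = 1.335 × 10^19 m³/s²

Convert to SI: r = 4 Gm = 4e+09 m.
Escape velocity comes from setting total energy to zero: ½v² − GM/r = 0 ⇒ v_esc = √(2GM / r).
v_esc = √(2 · 1.335e+19 / 4e+09) m/s ≈ 8.17e+04 m/s = 81.7 km/s.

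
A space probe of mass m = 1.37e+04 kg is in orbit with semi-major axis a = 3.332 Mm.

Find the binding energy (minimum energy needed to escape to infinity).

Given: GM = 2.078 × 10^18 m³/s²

Convert to SI: a = 3.332 Mm = 3.332e+06 m.
Total orbital energy is E = −GMm/(2a); binding energy is E_bind = −E = GMm/(2a).
E_bind = 2.078e+18 · 1.37e+04 / (2 · 3.332e+06) J ≈ 4.272e+15 J = 4.272 PJ.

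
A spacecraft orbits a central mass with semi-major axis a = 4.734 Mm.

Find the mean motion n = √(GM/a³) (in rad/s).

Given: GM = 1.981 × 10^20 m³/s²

Convert to SI: a = 4.734 Mm = 4.734e+06 m.
n = √(GM / a³).
n = √(1.981e+20 / (4.734e+06)³) rad/s ≈ 1.366 rad/s.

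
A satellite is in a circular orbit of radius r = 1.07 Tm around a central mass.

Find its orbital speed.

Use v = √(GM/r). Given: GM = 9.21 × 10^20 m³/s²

Convert to SI: r = 1.07 Tm = 1.07e+12 m.
For a circular orbit, gravity supplies the centripetal force, so v = √(GM / r).
v = √(9.21e+20 / 1.07e+12) m/s ≈ 2.934e+04 m/s = 29.34 km/s.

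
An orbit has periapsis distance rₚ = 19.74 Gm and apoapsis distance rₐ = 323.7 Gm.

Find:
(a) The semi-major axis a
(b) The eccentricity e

Convert to SI: rₚ = 19.74 Gm = 1.974e+10 m; rₐ = 323.7 Gm = 3.237e+11 m.
(a) a = (rₚ + rₐ) / 2 = (1.974e+10 + 3.237e+11) / 2 ≈ 1.717e+11 m = 171.7 Gm.
(b) e = (rₐ − rₚ) / (rₐ + rₚ) = (3.237e+11 − 1.974e+10) / (3.237e+11 + 1.974e+10) ≈ 0.885.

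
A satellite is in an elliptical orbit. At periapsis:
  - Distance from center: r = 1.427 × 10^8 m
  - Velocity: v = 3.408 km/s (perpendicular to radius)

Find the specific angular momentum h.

Convert to SI: v = 3.408 km/s = 3408 m/s.
With v perpendicular to r, h = r · v.
h = 1.427e+08 · 3408 m²/s ≈ 4.863e+11 m²/s.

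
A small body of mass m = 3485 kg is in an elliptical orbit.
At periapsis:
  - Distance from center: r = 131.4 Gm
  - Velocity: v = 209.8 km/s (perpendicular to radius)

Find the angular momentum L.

Convert to SI: r = 131.4 Gm = 1.314e+11 m; v = 209.8 km/s = 209800 m/s.
Since v is perpendicular to r, L = m · v · r.
L = 3485 · 209800 · 1.314e+11 kg·m²/s ≈ 9.607e+19 kg·m²/s.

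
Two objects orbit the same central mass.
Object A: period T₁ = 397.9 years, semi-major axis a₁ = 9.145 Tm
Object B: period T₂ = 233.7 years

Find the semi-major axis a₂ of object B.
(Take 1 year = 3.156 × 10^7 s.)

Convert to SI: T₁ = 397.9 years = 1.25577e+10 s; a₁ = 9.145 Tm = 9.145e+12 m; T₂ = 233.7 years = 7.37557e+09 s.
Kepler's third law: (T₁/T₂)² = (a₁/a₂)³ ⇒ a₂ = a₁ · (T₂/T₁)^(2/3).
T₂/T₁ = 7.37557e+09 / 1.25577e+10 = 0.587334.
a₂ = 9.145e+12 · (0.587334)^(2/3) m ≈ 6.414e+12 m = 6.414 Tm.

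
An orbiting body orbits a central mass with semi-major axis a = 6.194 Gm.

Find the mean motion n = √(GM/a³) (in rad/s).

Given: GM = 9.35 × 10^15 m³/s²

Convert to SI: a = 6.194 Gm = 6.194e+09 m.
n = √(GM / a³).
n = √(9.35e+15 / (6.194e+09)³) rad/s ≈ 1.984e-07 rad/s.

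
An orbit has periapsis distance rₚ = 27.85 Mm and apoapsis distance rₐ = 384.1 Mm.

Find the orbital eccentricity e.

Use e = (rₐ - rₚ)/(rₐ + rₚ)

Convert to SI: rₚ = 27.85 Mm = 2.785e+07 m; rₐ = 384.1 Mm = 3.841e+08 m.
e = (rₐ − rₚ) / (rₐ + rₚ).
e = (3.841e+08 − 2.785e+07) / (3.841e+08 + 2.785e+07) = 3.5625e+08 / 4.1195e+08 ≈ 0.8648.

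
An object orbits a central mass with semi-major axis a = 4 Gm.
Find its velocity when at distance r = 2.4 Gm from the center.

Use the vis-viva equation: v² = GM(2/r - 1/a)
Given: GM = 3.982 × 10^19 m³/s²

Convert to SI: a = 4 Gm = 4e+09 m; r = 2.4 Gm = 2.4e+09 m.
Vis-viva: v = √(GM · (2/r − 1/a)).
2/r − 1/a = 2/2.4e+09 − 1/4e+09 = 5.83333e-10 m⁻¹.
v = √(3.982e+19 · 5.83333e-10) m/s ≈ 1.524e+05 m/s = 152.4 km/s.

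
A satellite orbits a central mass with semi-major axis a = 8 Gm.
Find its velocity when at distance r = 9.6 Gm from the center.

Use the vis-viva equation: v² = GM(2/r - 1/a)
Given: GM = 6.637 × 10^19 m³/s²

Convert to SI: a = 8 Gm = 8e+09 m; r = 9.6 Gm = 9.6e+09 m.
Vis-viva: v = √(GM · (2/r − 1/a)).
2/r − 1/a = 2/9.6e+09 − 1/8e+09 = 8.33333e-11 m⁻¹.
v = √(6.637e+19 · 8.33333e-11) m/s ≈ 7.437e+04 m/s = 74.37 km/s.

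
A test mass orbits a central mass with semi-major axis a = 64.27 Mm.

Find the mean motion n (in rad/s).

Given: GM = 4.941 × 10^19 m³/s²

Convert to SI: a = 64.27 Mm = 6.427e+07 m.
n = √(GM / a³).
n = √(4.941e+19 / (6.427e+07)³) rad/s ≈ 0.01364 rad/s.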